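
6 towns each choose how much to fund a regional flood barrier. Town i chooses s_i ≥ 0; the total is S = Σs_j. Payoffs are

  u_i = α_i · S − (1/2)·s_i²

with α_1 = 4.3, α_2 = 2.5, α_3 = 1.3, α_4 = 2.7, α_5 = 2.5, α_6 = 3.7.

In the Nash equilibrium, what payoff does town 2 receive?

Town i's FOC: ∂u_i/∂s_i = α_i − s_i = 0, so s_i* = α_i.
NE contributions = (4.3, 2.5, 1.3, 2.7, 2.5, 3.7); S = 17.
u_2 = α_2·S − ½·(s_2)² = 2.5·17 − ½·2.5² = 39.375.

39.375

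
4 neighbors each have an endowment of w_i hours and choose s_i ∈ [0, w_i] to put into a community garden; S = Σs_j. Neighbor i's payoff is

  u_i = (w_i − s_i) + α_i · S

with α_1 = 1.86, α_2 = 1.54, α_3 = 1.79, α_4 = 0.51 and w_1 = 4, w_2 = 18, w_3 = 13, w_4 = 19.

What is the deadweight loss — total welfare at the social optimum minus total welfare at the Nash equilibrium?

∂u_i/∂s_i = α_i − 1, so neighbor i contributes w_i if α_i > 1, else 0.
α_i > 1 for i ∈ {1, 2, 3}; NE contributions (4, 18, 13, 0), S = 35.
W^NE = Σw_i − S^NE + (Σα_i)·S^NE = 54 + 4.7·35 = 218.5.
Planner: ∂(Σu_j)/∂s_i = Σα_j − 1 = 4.7 > 0, so everyone contributes w_i; S^SO = 54, W^SO = 54 + 4.7·54 = 307.8.
Deadweight loss = 89.3.

89.3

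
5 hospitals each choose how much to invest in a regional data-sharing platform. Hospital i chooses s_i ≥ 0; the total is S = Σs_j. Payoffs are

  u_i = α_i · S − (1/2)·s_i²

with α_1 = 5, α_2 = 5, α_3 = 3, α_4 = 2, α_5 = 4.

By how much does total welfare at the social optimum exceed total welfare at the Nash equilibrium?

Hospital i's FOC: ∂u_i/∂s_i = α_i − s_i = 0, so s_i* = α_i.
NE contributions = (5, 5, 3, 2, 4); S = 19.
W^NE = (Σα)·S − ½Σα_i² = 19² − ½·79 = 321.5.
Planner sets s_i = Σα_j = 19 for every i, so S^SO = 5·19 = 95.
W^SO = (Σα)·S^SO − ½·5·(Σα)² = (5/2)·19² = 902.5.
Deadweight loss = W^SO − W^NE = 581.

581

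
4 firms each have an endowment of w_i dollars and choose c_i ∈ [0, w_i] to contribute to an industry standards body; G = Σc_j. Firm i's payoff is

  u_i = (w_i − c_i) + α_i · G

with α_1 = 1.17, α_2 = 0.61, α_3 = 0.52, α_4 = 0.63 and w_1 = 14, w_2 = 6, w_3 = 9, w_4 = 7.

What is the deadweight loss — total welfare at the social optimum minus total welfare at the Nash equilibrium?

∂u_i/∂c_i = α_i − 1, so firm i contributes w_i if α_i > 1, else 0.
α_i > 1 for i ∈ {1}; NE contributions (14, 0, 0, 0), G = 14.
W^NE = Σw_i − G^NE + (Σα_i)·G^NE = 36 + 1.93·14 = 63.02.
Planner: ∂(Σu_j)/∂c_i = Σα_j − 1 = 1.93 > 0, so everyone contributes w_i; G^SO = 36, W^SO = 36 + 1.93·36 = 105.48.
Deadweight loss = 42.46.

42.46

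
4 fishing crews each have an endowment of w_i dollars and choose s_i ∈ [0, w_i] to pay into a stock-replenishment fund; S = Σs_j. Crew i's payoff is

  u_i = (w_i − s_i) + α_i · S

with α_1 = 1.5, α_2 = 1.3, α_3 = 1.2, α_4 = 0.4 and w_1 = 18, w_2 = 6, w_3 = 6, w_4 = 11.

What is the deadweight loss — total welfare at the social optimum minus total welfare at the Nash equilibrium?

37.4

∂u_i/∂s_i = α_i − 1, so crew i contributes w_i if α_i > 1, else 0.
α_i > 1 for i ∈ {1, 2, 3}; NE contributions (18, 6, 6, 0), S = 30.
W^NE = Σw_i − S^NE + (Σα_i)·S^NE = 41 + 3.4·30 = 143.
Planner: ∂(Σu_j)/∂s_i = Σα_j − 1 = 3.4 > 0, so everyone contributes w_i; S^SO = 41, W^SO = 41 + 3.4·41 = 180.4.
Deadweight loss = 37.4.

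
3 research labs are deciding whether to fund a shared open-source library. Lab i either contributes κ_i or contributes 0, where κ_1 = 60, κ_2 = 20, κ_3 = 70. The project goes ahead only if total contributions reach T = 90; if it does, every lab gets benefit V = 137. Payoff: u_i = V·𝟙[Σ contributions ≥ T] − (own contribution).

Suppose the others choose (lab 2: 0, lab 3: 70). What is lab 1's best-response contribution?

Others' total = 70. Contributing 60 brings total to 130 ≥ 90: gain V − κ_1 = 77.
Best response: 60.

60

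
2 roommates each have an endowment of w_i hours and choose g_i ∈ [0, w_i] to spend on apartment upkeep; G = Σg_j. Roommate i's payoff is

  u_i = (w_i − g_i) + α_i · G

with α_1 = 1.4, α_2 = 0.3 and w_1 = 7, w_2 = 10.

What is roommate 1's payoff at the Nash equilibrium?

∂u_i/∂g_i = α_i − 1, so roommate i contributes w_i if α_i > 1, else 0.
α_i > 1 for i ∈ {1}; NE contributions (7, 0), G = 7.
u_1 = (7 − 7) + 1.4·7 = 9.8.

9.8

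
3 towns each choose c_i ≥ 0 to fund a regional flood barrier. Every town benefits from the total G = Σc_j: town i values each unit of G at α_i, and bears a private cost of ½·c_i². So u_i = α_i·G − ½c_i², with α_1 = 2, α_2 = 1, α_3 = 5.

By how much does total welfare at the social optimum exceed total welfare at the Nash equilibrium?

Town i's FOC: ∂u_i/∂c_i = α_i − c_i = 0, so c_i* = α_i.
NE contributions = (2, 1, 5); G = 8.
W^NE = (Σα)·G − ½Σα_i² = 8² − ½·30 = 49.
Planner sets c_i = Σα_j = 8 for every i, so G^SO = 3·8 = 24.
W^SO = (Σα)·G^SO − ½·3·(Σα)² = (3/2)·8² = 96.
Deadweight loss = W^SO − W^NE = 47.

47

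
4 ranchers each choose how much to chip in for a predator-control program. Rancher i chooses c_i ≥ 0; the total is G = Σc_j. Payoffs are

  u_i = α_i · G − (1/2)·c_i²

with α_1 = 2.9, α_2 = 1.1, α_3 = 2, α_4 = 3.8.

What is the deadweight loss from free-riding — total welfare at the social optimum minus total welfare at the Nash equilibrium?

110.07

Rancher i's FOC: ∂u_i/∂c_i = α_i − c_i = 0, so c_i* = α_i.
NE contributions = (2.9, 1.1, 2, 3.8); G = 9.8.
W^NE = (Σα)·G − ½Σα_i² = 9.8² − ½·28.06 = 82.01.
Planner sets c_i = Σα_j = 9.8 for every i, so G^SO = 4·9.8 = 39.2.
W^SO = (Σα)·G^SO − ½·4·(Σα)² = (4/2)·9.8² = 192.08.
Deadweight loss = W^SO − W^NE = 110.07.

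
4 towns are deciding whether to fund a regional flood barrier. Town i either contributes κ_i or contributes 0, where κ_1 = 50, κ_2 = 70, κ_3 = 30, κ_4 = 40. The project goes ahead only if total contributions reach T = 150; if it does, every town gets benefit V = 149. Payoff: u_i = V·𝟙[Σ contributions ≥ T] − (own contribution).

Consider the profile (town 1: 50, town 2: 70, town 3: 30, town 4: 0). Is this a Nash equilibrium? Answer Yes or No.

Yes

Total = 150 ≥ 150: provided.
Town 1 (pledges 50, payoff 99): dropping to 0 → total 100, payoff 0. No gain.
Town 2 (pledges 70, payoff 79): dropping to 0 → total 80, payoff 0. No gain.
Town 3 (pledges 30, payoff 119): dropping to 0 → total 120, payoff 0. No gain.
Town 4 (pledges 0, payoff 149): pledging 40 → total 190, payoff 109. No gain.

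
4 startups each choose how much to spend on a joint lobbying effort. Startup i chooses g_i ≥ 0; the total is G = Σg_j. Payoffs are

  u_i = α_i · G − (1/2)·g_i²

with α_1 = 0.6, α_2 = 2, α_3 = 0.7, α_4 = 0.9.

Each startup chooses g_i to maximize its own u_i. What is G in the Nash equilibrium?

4.2

Startup i's FOC: ∂u_i/∂g_i = α_i − g_i = 0, so g_i* = α_i.
NE contributions = (0.6, 2, 0.7, 0.9); G = 4.2.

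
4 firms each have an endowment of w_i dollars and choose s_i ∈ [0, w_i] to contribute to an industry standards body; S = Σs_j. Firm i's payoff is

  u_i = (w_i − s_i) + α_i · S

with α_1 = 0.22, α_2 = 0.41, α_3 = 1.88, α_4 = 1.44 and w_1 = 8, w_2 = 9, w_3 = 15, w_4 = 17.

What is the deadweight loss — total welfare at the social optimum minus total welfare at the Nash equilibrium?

∂u_i/∂s_i = α_i − 1, so firm i contributes w_i if α_i > 1, else 0.
α_i > 1 for i ∈ {3, 4}; NE contributions (0, 0, 15, 17), S = 32.
W^NE = Σw_i − S^NE + (Σα_i)·S^NE = 49 + 2.95·32 = 143.4.
Planner: ∂(Σu_j)/∂s_i = Σα_j − 1 = 2.95 > 0, so everyone contributes w_i; S^SO = 49, W^SO = 49 + 2.95·49 = 193.55.
Deadweight loss = 50.15.

50.15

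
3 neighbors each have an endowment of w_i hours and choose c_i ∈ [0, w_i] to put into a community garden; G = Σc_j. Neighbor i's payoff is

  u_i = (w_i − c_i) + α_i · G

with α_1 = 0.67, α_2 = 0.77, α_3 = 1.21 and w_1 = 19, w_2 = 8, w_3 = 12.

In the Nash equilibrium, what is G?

12

∂u_i/∂c_i = α_i − 1, so neighbor i contributes w_i if α_i > 1, else 0.
α_i > 1 for i ∈ {3}; NE contributions (0, 0, 12), G = 12.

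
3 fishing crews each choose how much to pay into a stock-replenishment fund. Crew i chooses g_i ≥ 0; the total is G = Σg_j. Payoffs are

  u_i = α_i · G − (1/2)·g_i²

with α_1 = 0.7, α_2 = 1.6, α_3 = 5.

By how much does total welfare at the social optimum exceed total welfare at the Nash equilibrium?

Crew i's FOC: ∂u_i/∂g_i = α_i − g_i = 0, so g_i* = α_i.
NE contributions = (0.7, 1.6, 5); G = 7.3.
W^NE = (Σα)·G − ½Σα_i² = 7.3² − ½·28.05 = 39.265.
Planner sets g_i = Σα_j = 7.3 for every i, so G^SO = 3·7.3 = 21.9.
W^SO = (Σα)·G^SO − ½·3·(Σα)² = (3/2)·7.3² = 79.935.
Deadweight loss = W^SO − W^NE = 40.67.

40.67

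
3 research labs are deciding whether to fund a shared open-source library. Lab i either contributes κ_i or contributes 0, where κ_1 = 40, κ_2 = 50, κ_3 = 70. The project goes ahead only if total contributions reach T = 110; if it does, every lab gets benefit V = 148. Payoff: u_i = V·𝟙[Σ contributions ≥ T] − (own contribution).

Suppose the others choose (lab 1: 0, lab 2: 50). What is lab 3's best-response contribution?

70

Others' total = 50. Contributing 70 brings total to 120 ≥ 110: gain V − κ_3 = 78.
Best response: 70.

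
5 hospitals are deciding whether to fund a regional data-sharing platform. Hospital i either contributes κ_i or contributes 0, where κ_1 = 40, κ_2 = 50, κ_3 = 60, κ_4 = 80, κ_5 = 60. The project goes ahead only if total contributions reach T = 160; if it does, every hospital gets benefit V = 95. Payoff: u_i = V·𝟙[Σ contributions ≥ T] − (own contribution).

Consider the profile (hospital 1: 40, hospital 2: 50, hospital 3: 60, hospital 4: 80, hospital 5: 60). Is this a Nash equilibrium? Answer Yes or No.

No

Total = 290 ≥ 160: provided.
Hospital 1 (pledges 40, payoff 55): dropping to 0 → total 250, payoff 95. Profitable deviation.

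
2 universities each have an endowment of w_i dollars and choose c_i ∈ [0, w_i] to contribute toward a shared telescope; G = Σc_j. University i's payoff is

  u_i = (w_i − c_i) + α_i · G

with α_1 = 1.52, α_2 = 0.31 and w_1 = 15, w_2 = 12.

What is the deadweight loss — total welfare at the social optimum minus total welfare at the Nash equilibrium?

∂u_i/∂c_i = α_i − 1, so university i contributes w_i if α_i > 1, else 0.
α_i > 1 for i ∈ {1}; NE contributions (15, 0), G = 15.
W^NE = Σw_i − G^NE + (Σα_i)·G^NE = 27 + 0.83·15 = 39.45.
Planner: ∂(Σu_j)/∂c_i = Σα_j − 1 = 0.83 > 0, so everyone contributes w_i; G^SO = 27, W^SO = 27 + 0.83·27 = 49.41.
Deadweight loss = 9.96.

9.96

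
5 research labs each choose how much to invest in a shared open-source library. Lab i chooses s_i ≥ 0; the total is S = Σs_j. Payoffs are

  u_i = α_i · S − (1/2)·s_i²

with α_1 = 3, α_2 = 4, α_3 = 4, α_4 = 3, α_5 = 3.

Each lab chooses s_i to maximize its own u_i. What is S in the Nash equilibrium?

Lab i's FOC: ∂u_i/∂s_i = α_i − s_i = 0, so s_i* = α_i.
NE contributions = (3, 4, 4, 3, 3); S = 17.

17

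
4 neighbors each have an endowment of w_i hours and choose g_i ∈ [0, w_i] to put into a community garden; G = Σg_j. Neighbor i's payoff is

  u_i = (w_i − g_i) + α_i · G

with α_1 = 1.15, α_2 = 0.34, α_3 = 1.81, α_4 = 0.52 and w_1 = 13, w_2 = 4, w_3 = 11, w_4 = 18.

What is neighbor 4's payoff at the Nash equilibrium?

30.48

∂u_i/∂g_i = α_i − 1, so neighbor i contributes w_i if α_i > 1, else 0.
α_i > 1 for i ∈ {1, 3}; NE contributions (13, 0, 11, 0), G = 24.
u_4 = (18 − 0) + 0.52·24 = 30.48.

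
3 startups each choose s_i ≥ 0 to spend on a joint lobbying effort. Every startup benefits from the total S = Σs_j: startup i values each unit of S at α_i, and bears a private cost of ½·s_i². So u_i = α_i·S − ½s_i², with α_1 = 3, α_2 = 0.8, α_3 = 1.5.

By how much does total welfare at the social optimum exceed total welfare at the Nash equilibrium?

Startup i's FOC: ∂u_i/∂s_i = α_i − s_i = 0, so s_i* = α_i.
NE contributions = (3, 0.8, 1.5); S = 5.3.
W^NE = (Σα)·S − ½Σα_i² = 5.3² − ½·11.89 = 22.145.
Planner sets s_i = Σα_j = 5.3 for every i, so S^SO = 3·5.3 = 15.9.
W^SO = (Σα)·S^SO − ½·3·(Σα)² = (3/2)·5.3² = 42.135.
Deadweight loss = W^SO − W^NE = 19.99.

19.99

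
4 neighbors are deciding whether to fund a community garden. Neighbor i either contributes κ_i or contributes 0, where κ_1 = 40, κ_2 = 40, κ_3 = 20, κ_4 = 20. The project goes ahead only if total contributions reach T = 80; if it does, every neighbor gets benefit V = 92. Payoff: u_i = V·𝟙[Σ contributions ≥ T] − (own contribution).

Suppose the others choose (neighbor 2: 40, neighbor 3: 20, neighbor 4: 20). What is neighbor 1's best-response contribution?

Others' total = 80 ≥ 80; contributing adds cost 40 for no extra benefit.
Best response: 0.

0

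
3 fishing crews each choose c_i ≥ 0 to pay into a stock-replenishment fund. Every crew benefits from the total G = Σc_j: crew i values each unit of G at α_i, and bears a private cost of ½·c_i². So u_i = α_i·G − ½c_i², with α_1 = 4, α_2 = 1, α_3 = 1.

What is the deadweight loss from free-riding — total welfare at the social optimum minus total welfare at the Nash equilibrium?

27

Crew i's FOC: ∂u_i/∂c_i = α_i − c_i = 0, so c_i* = α_i.
NE contributions = (4, 1, 1); G = 6.
W^NE = (Σα)·G − ½Σα_i² = 6² − ½·18 = 27.
Planner sets c_i = Σα_j = 6 for every i, so G^SO = 3·6 = 18.
W^SO = (Σα)·G^SO − ½·3·(Σα)² = (3/2)·6² = 54.
Deadweight loss = W^SO − W^NE = 27.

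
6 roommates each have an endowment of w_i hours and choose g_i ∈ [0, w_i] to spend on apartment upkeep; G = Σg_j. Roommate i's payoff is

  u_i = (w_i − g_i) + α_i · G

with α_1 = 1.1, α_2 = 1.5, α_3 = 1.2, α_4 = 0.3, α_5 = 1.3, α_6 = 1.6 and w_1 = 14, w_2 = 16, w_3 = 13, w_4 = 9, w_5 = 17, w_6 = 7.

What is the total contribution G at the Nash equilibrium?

67

∂u_i/∂g_i = α_i − 1, so roommate i contributes w_i if α_i > 1, else 0.
α_i > 1 for i ∈ {1, 2, 3, 5, 6}; NE contributions (14, 16, 13, 0, 17, 7), G = 67.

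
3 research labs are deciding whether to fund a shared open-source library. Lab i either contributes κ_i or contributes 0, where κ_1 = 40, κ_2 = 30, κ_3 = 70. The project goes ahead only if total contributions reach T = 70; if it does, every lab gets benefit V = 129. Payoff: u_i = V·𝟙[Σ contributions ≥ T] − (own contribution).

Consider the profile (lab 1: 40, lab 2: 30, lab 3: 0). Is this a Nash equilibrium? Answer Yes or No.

Yes

Total = 70 ≥ 70: provided.
Lab 1 (pledges 40, payoff 89): dropping to 0 → total 30, payoff 0. No gain.
Lab 2 (pledges 30, payoff 99): dropping to 0 → total 40, payoff 0. No gain.
Lab 3 (pledges 0, payoff 129): pledging 70 → total 140, payoff 59. No gain.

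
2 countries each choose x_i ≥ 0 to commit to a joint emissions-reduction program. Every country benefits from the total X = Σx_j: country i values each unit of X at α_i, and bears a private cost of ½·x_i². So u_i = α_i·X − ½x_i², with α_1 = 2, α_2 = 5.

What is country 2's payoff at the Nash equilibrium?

Country i's FOC: ∂u_i/∂x_i = α_i − x_i = 0, so x_i* = α_i.
NE contributions = (2, 5); X = 7.
u_2 = α_2·X − ½·(x_2)² = 5·7 − ½·5² = 22.5.

22.5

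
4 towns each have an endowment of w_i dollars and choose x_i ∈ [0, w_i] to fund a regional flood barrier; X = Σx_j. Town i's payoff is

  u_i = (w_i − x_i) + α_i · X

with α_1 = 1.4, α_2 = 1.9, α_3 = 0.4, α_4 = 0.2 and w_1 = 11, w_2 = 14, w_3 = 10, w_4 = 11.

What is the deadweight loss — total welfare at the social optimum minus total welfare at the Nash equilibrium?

∂u_i/∂x_i = α_i − 1, so town i contributes w_i if α_i > 1, else 0.
α_i > 1 for i ∈ {1, 2}; NE contributions (11, 14, 0, 0), X = 25.
W^NE = Σw_i − X^NE + (Σα_i)·X^NE = 46 + 2.9·25 = 118.5.
Planner: ∂(Σu_j)/∂x_i = Σα_j − 1 = 2.9 > 0, so everyone contributes w_i; X^SO = 46, W^SO = 46 + 2.9·46 = 179.4.
Deadweight loss = 60.9.

60.9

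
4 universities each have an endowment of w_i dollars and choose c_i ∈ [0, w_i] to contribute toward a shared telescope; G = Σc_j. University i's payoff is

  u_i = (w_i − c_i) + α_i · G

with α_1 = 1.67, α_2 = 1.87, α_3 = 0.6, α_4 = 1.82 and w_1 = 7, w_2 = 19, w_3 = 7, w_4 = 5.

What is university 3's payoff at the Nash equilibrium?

∂u_i/∂c_i = α_i − 1, so university i contributes w_i if α_i > 1, else 0.
α_i > 1 for i ∈ {1, 2, 4}; NE contributions (7, 19, 0, 5), G = 31.
u_3 = (7 − 0) + 0.6·31 = 25.6.

25.6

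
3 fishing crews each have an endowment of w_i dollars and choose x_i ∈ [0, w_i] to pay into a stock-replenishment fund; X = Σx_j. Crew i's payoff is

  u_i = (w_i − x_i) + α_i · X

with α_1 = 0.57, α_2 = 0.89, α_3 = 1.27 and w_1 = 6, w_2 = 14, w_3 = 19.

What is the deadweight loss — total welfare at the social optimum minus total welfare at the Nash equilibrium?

34.6

∂u_i/∂x_i = α_i − 1, so crew i contributes w_i if α_i > 1, else 0.
α_i > 1 for i ∈ {3}; NE contributions (0, 0, 19), X = 19.
W^NE = Σw_i − X^NE + (Σα_i)·X^NE = 39 + 1.73·19 = 71.87.
Planner: ∂(Σu_j)/∂x_i = Σα_j − 1 = 1.73 > 0, so everyone contributes w_i; X^SO = 39, W^SO = 39 + 1.73·39 = 106.47.
Deadweight loss = 34.6.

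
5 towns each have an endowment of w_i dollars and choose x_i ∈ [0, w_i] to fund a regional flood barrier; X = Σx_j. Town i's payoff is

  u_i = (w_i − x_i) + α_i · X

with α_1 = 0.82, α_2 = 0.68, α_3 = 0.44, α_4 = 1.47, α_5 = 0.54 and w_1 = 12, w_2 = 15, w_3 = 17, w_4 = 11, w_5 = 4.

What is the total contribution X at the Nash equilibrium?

∂u_i/∂x_i = α_i − 1, so town i contributes w_i if α_i > 1, else 0.
α_i > 1 for i ∈ {4}; NE contributions (0, 0, 0, 11, 0), X = 11.

11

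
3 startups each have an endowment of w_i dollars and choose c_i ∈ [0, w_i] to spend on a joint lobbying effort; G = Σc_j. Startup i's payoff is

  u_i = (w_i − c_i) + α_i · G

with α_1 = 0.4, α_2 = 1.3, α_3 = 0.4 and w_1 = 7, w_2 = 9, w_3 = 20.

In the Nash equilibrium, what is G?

∂u_i/∂c_i = α_i − 1, so startup i contributes w_i if α_i > 1, else 0.
α_i > 1 for i ∈ {2}; NE contributions (0, 9, 0), G = 9.

9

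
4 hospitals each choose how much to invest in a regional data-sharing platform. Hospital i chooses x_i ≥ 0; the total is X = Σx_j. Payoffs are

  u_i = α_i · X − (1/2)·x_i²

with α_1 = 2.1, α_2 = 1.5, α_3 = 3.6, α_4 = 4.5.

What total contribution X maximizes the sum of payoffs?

Planner FOC: ∂(Σu_j)/∂x_i = (Σα_j) − x_i = 0, so x_i^SO = Σα_j = 11.7 for every i; X^SO = 46.8.

46.8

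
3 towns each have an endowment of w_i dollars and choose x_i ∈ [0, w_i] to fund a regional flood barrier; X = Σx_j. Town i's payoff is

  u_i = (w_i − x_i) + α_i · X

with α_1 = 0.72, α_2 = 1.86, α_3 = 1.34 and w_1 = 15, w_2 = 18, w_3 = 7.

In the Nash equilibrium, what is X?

25

∂u_i/∂x_i = α_i − 1, so town i contributes w_i if α_i > 1, else 0.
α_i > 1 for i ∈ {2, 3}; NE contributions (0, 18, 7), X = 25.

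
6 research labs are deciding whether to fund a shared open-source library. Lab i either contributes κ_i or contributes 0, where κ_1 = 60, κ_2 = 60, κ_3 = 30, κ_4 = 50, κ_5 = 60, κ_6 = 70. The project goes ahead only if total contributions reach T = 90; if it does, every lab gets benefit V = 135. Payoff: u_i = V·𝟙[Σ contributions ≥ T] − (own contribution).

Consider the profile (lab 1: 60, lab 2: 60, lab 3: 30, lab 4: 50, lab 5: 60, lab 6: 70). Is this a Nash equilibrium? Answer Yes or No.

No

Total = 330 ≥ 90: provided.
Lab 1 (pledges 60, payoff 75): dropping to 0 → total 270, payoff 135. Profitable deviation.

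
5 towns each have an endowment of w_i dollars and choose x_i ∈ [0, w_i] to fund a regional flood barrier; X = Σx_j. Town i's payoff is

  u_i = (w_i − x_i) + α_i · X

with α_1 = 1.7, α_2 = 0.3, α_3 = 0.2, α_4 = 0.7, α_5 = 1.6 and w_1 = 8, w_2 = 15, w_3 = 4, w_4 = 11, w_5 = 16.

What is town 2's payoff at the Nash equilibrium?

22.2

∂u_i/∂x_i = α_i − 1, so town i contributes w_i if α_i > 1, else 0.
α_i > 1 for i ∈ {1, 5}; NE contributions (8, 0, 0, 0, 16), X = 24.
u_2 = (15 − 0) + 0.3·24 = 22.2.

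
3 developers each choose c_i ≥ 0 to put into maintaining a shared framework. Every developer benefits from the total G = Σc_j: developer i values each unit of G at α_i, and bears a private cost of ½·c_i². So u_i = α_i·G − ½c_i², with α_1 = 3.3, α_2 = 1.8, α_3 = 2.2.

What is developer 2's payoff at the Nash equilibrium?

Developer i's FOC: ∂u_i/∂c_i = α_i − c_i = 0, so c_i* = α_i.
NE contributions = (3.3, 1.8, 2.2); G = 7.3.
u_2 = α_2·G − ½·(c_2)² = 1.8·7.3 − ½·1.8² = 11.52.

11.52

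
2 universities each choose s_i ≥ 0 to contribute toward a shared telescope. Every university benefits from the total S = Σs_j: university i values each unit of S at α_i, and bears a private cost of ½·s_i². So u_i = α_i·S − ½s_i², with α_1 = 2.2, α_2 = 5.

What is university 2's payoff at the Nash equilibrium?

University i's FOC: ∂u_i/∂s_i = α_i − s_i = 0, so s_i* = α_i.
NE contributions = (2.2, 5); S = 7.2.
u_2 = α_2·S − ½·(s_2)² = 5·7.2 − ½·5² = 23.5.

23.5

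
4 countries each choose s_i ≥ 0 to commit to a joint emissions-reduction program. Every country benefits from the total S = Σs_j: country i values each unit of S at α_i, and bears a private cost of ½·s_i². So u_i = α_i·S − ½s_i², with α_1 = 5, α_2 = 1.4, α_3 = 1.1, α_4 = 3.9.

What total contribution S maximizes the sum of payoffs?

Planner FOC: ∂(Σu_j)/∂s_i = (Σα_j) − s_i = 0, so s_i^SO = Σα_j = 11.4 for every i; S^SO = 45.6.

45.6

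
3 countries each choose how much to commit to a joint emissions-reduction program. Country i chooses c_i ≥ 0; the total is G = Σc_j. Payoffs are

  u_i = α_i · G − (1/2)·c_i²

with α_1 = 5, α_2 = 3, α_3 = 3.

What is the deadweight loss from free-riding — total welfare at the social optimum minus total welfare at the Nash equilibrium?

Country i's FOC: ∂u_i/∂c_i = α_i − c_i = 0, so c_i* = α_i.
NE contributions = (5, 3, 3); G = 11.
W^NE = (Σα)·G − ½Σα_i² = 11² − ½·43 = 99.5.
Planner sets c_i = Σα_j = 11 for every i, so G^SO = 3·11 = 33.
W^SO = (Σα)·G^SO − ½·3·(Σα)² = (3/2)·11² = 181.5.
Deadweight loss = W^SO − W^NE = 82.

82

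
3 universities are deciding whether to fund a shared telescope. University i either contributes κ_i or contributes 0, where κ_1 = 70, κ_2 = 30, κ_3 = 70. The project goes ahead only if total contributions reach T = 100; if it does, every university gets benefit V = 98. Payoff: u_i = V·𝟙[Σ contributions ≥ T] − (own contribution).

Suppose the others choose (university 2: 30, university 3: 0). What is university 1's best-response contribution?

Others' total = 30. Contributing 70 brings total to 100 ≥ 100: gain V − κ_1 = 28.
Best response: 70.

70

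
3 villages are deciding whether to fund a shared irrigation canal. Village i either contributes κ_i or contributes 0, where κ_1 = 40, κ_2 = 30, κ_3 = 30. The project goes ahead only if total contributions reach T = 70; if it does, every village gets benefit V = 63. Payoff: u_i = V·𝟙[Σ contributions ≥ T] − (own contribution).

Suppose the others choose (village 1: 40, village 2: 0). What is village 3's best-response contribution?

Others' total = 40. Contributing 30 brings total to 70 ≥ 70: gain V − κ_3 = 33.
Best response: 30.

30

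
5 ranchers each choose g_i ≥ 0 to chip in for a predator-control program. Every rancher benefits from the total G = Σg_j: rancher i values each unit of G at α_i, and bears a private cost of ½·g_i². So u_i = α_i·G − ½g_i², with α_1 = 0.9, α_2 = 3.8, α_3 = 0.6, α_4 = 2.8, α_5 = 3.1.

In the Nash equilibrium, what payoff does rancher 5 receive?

29.915

Rancher i's FOC: ∂u_i/∂g_i = α_i − g_i = 0, so g_i* = α_i.
NE contributions = (0.9, 3.8, 0.6, 2.8, 3.1); G = 11.2.
u_5 = α_5·G − ½·(g_5)² = 3.1·11.2 − ½·3.1² = 29.915.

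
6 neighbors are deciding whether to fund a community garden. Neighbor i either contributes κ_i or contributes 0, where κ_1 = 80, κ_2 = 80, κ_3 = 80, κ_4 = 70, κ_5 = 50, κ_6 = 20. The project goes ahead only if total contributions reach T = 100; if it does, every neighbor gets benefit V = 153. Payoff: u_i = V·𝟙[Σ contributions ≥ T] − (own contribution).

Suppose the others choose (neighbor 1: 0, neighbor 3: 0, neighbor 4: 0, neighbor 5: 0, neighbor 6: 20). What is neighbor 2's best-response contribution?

80

Others' total = 20. Contributing 80 brings total to 100 ≥ 100: gain V − κ_2 = 73.
Best response: 80.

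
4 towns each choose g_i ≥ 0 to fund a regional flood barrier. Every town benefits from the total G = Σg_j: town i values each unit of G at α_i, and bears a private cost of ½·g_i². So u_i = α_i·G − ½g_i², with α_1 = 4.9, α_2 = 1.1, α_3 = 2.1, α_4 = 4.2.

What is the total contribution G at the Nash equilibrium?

12.3

Town i's FOC: ∂u_i/∂g_i = α_i − g_i = 0, so g_i* = α_i.
NE contributions = (4.9, 1.1, 2.1, 4.2); G = 12.3.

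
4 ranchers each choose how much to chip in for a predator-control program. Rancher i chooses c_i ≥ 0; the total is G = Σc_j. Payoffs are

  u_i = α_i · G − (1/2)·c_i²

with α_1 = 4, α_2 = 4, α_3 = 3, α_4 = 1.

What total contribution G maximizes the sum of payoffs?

48

Planner FOC: ∂(Σu_j)/∂c_i = (Σα_j) − c_i = 0, so c_i^SO = Σα_j = 12 for every i; G^SO = 48.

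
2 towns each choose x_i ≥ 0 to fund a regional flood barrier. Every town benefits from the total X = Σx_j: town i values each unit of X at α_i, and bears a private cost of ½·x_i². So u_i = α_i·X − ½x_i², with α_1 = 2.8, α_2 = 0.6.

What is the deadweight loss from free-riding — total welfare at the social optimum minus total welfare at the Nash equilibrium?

Town i's FOC: ∂u_i/∂x_i = α_i − x_i = 0, so x_i* = α_i.
NE contributions = (2.8, 0.6); X = 3.4.
W^NE = (Σα)·X − ½Σα_i² = 3.4² − ½·8.2 = 7.46.
Planner sets x_i = Σα_j = 3.4 for every i, so X^SO = 2·3.4 = 6.8.
W^SO = (Σα)·X^SO − ½·2·(Σα)² = (2/2)·3.4² = 11.56.
Deadweight loss = W^SO − W^NE = 4.1.

4.1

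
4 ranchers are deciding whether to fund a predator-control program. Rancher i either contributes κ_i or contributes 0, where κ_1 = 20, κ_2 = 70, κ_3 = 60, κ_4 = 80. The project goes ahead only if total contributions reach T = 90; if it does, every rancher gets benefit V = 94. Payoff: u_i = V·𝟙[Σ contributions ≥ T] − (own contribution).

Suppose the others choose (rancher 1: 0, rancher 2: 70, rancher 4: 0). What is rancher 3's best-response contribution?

Others' total = 70. Contributing 60 brings total to 130 ≥ 90: gain V − κ_3 = 34.
Best response: 60.

60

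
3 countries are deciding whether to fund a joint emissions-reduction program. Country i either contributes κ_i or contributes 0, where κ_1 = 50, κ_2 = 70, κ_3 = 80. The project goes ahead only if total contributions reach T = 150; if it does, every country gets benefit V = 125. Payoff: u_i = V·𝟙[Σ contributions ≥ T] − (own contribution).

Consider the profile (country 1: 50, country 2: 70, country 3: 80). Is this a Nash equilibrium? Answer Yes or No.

Total = 200 ≥ 150: provided.
Country 1 (pledges 50, payoff 75): dropping to 0 → total 150, payoff 125. Profitable deviation.

No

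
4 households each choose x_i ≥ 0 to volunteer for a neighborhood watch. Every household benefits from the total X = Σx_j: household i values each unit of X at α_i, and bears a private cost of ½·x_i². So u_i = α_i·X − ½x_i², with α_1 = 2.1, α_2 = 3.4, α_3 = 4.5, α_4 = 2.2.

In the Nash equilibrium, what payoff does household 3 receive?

44.775

Household i's FOC: ∂u_i/∂x_i = α_i − x_i = 0, so x_i* = α_i.
NE contributions = (2.1, 3.4, 4.5, 2.2); X = 12.2.
u_3 = α_3·X − ½·(x_3)² = 4.5·12.2 − ½·4.5² = 44.775.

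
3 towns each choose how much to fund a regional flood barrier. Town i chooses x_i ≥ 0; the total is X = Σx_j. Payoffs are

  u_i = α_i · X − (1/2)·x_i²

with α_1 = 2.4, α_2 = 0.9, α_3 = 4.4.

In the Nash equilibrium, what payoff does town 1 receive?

Town i's FOC: ∂u_i/∂x_i = α_i − x_i = 0, so x_i* = α_i.
NE contributions = (2.4, 0.9, 4.4); X = 7.7.
u_1 = α_1·X − ½·(x_1)² = 2.4·7.7 − ½·2.4² = 15.6.

15.6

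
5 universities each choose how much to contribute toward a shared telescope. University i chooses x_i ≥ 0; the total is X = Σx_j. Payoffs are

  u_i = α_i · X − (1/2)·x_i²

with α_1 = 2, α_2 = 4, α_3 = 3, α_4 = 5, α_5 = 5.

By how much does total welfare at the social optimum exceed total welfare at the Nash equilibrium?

University i's FOC: ∂u_i/∂x_i = α_i − x_i = 0, so x_i* = α_i.
NE contributions = (2, 4, 3, 5, 5); X = 19.
W^NE = (Σα)·X − ½Σα_i² = 19² − ½·79 = 321.5.
Planner sets x_i = Σα_j = 19 for every i, so X^SO = 5·19 = 95.
W^SO = (Σα)·X^SO − ½·5·(Σα)² = (5/2)·19² = 902.5.
Deadweight loss = W^SO − W^NE = 581.

581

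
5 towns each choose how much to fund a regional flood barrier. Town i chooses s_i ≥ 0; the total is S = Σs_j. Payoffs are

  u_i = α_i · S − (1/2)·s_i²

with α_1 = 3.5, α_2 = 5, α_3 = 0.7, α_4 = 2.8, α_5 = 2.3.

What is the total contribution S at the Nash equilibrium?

Town i's FOC: ∂u_i/∂s_i = α_i − s_i = 0, so s_i* = α_i.
NE contributions = (3.5, 5, 0.7, 2.8, 2.3); S = 14.3.

14.3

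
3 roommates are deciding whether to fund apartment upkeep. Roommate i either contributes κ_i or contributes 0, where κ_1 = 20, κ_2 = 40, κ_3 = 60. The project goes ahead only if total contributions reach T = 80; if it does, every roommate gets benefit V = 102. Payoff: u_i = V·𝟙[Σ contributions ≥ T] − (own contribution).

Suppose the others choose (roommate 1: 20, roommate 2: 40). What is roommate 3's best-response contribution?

Others' total = 60. Contributing 60 brings total to 120 ≥ 80: gain V − κ_3 = 42.
Best response: 60.

60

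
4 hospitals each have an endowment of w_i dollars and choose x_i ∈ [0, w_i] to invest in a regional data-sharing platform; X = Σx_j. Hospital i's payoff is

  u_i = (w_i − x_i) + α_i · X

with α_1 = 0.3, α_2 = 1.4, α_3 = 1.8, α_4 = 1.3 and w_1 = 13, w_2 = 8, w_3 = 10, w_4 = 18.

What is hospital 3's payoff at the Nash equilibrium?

64.8

∂u_i/∂x_i = α_i − 1, so hospital i contributes w_i if α_i > 1, else 0.
α_i > 1 for i ∈ {2, 3, 4}; NE contributions (0, 8, 10, 18), X = 36.
u_3 = (10 − 10) + 1.8·36 = 64.8.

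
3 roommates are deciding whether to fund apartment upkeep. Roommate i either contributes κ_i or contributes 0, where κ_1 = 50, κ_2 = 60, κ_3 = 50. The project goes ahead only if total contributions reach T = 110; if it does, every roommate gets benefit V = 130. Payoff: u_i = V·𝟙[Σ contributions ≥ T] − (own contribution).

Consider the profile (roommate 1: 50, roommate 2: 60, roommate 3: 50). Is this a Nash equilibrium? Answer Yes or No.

No

Total = 160 ≥ 110: provided.
Roommate 1 (pledges 50, payoff 80): dropping to 0 → total 110, payoff 130. Profitable deviation.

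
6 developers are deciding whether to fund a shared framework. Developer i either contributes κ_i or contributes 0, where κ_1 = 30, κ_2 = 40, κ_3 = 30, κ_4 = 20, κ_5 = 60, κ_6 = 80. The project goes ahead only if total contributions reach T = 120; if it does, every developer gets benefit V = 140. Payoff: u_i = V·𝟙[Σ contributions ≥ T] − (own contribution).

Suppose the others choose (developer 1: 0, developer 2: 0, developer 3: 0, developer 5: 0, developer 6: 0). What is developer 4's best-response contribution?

Others' total = 0. Even contributing 20 gives 20 < 120: no benefit either way.
Best response: 0.

0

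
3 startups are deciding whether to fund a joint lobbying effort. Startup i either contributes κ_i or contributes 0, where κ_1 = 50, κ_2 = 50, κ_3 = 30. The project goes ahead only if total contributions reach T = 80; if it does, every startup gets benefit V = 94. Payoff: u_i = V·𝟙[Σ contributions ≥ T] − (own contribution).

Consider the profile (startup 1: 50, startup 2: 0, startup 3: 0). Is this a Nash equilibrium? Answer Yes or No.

Total = 50 < 80: not provided.
Startup 1 (pledges 50, payoff -50): dropping to 0 → total 0, payoff 0. Profitable deviation.

No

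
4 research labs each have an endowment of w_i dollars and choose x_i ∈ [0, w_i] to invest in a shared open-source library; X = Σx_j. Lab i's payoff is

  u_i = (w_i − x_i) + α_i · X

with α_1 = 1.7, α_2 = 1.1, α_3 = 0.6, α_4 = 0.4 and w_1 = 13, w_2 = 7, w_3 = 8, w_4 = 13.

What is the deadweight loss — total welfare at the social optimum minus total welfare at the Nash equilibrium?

∂u_i/∂x_i = α_i − 1, so lab i contributes w_i if α_i > 1, else 0.
α_i > 1 for i ∈ {1, 2}; NE contributions (13, 7, 0, 0), X = 20.
W^NE = Σw_i − X^NE + (Σα_i)·X^NE = 41 + 2.8·20 = 97.
Planner: ∂(Σu_j)/∂x_i = Σα_j − 1 = 2.8 > 0, so everyone contributes w_i; X^SO = 41, W^SO = 41 + 2.8·41 = 155.8.
Deadweight loss = 58.8.

58.8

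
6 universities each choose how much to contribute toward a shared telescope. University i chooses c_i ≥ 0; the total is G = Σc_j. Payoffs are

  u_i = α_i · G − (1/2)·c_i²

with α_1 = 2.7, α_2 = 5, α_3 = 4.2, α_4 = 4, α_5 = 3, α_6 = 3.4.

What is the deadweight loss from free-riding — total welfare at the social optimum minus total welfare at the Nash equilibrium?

University i's FOC: ∂u_i/∂c_i = α_i − c_i = 0, so c_i* = α_i.
NE contributions = (2.7, 5, 4.2, 4, 3, 3.4); G = 22.3.
W^NE = (Σα)·G − ½Σα_i² = 22.3² − ½·86.49 = 454.045.
Planner sets c_i = Σα_j = 22.3 for every i, so G^SO = 6·22.3 = 133.8.
W^SO = (Σα)·G^SO − ½·6·(Σα)² = (6/2)·22.3² = 1491.87.
Deadweight loss = W^SO − W^NE = 1037.825.

1037.825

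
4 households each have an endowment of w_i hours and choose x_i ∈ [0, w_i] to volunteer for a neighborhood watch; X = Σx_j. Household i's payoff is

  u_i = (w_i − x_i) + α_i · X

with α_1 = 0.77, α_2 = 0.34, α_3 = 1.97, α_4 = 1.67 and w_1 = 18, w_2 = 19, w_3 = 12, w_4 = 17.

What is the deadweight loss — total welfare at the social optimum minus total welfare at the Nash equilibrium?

∂u_i/∂x_i = α_i − 1, so household i contributes w_i if α_i > 1, else 0.
α_i > 1 for i ∈ {3, 4}; NE contributions (0, 0, 12, 17), X = 29.
W^NE = Σw_i − X^NE + (Σα_i)·X^NE = 66 + 3.75·29 = 174.75.
Planner: ∂(Σu_j)/∂x_i = Σα_j − 1 = 3.75 > 0, so everyone contributes w_i; X^SO = 66, W^SO = 66 + 3.75·66 = 313.5.
Deadweight loss = 138.75.

138.75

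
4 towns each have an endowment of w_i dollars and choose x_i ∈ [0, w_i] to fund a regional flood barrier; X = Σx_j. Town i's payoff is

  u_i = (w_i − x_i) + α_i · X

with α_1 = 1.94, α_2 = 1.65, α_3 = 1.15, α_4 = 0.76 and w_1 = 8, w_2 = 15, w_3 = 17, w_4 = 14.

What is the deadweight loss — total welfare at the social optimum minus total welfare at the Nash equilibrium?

63

∂u_i/∂x_i = α_i − 1, so town i contributes w_i if α_i > 1, else 0.
α_i > 1 for i ∈ {1, 2, 3}; NE contributions (8, 15, 17, 0), X = 40.
W^NE = Σw_i − X^NE + (Σα_i)·X^NE = 54 + 4.5·40 = 234.
Planner: ∂(Σu_j)/∂x_i = Σα_j − 1 = 4.5 > 0, so everyone contributes w_i; X^SO = 54, W^SO = 54 + 4.5·54 = 297.
Deadweight loss = 63.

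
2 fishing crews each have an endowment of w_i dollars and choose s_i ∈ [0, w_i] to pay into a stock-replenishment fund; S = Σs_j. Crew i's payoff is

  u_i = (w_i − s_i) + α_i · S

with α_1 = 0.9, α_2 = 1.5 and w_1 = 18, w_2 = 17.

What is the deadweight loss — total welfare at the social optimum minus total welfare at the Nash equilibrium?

25.2

∂u_i/∂s_i = α_i − 1, so crew i contributes w_i if α_i > 1, else 0.
α_i > 1 for i ∈ {2}; NE contributions (0, 17), S = 17.
W^NE = Σw_i − S^NE + (Σα_i)·S^NE = 35 + 1.4·17 = 58.8.
Planner: ∂(Σu_j)/∂s_i = Σα_j − 1 = 1.4 > 0, so everyone contributes w_i; S^SO = 35, W^SO = 35 + 1.4·35 = 84.
Deadweight loss = 25.2.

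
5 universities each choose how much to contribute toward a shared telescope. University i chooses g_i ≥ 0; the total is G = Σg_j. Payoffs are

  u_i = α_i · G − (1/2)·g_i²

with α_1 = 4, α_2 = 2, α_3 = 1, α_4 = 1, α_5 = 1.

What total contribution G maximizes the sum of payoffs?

Planner FOC: ∂(Σu_j)/∂g_i = (Σα_j) − g_i = 0, so g_i^SO = Σα_j = 9 for every i; G^SO = 45.

45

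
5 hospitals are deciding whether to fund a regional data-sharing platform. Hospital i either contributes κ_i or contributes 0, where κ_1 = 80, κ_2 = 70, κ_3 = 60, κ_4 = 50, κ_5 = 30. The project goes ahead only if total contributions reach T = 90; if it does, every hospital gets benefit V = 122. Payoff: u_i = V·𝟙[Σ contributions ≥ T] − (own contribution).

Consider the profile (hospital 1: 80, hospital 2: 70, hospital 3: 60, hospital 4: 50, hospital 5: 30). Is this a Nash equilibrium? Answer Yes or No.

Total = 290 ≥ 90: provided.
Hospital 1 (pledges 80, payoff 42): dropping to 0 → total 210, payoff 122. Profitable deviation.

No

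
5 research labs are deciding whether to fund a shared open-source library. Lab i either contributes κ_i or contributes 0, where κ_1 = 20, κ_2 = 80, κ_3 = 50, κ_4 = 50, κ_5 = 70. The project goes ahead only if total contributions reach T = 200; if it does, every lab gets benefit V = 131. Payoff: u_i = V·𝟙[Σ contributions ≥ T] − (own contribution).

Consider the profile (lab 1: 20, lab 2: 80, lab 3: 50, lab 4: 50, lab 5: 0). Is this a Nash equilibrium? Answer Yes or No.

Total = 200 ≥ 200: provided.
Lab 1 (pledges 20, payoff 111): dropping to 0 → total 180, payoff 0. No gain.
Lab 2 (pledges 80, payoff 51): dropping to 0 → total 120, payoff 0. No gain.
Lab 3 (pledges 50, payoff 81): dropping to 0 → total 150, payoff 0. No gain.
Lab 4 (pledges 50, payoff 81): dropping to 0 → total 150, payoff 0. No gain.
Lab 5 (pledges 0, payoff 131): pledging 70 → total 270, payoff 61. No gain.

Yes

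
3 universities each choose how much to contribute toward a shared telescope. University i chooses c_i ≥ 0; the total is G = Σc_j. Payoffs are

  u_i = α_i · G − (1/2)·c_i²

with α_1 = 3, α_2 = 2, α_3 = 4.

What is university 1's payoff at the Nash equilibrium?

University i's FOC: ∂u_i/∂c_i = α_i − c_i = 0, so c_i* = α_i.
NE contributions = (3, 2, 4); G = 9.
u_1 = α_1·G − ½·(c_1)² = 3·9 − ½·3² = 22.5.

22.5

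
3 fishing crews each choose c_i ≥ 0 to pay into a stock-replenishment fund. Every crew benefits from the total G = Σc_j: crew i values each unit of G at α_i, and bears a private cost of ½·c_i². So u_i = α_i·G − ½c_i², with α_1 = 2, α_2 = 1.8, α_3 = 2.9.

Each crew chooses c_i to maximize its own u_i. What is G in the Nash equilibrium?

6.7

Crew i's FOC: ∂u_i/∂c_i = α_i − c_i = 0, so c_i* = α_i.
NE contributions = (2, 1.8, 2.9); G = 6.7.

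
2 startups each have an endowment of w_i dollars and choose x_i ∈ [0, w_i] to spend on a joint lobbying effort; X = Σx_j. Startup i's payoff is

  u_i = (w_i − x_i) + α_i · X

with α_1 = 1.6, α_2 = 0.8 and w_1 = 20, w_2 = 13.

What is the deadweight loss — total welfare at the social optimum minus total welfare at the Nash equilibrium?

18.2

∂u_i/∂x_i = α_i − 1, so startup i contributes w_i if α_i > 1, else 0.
α_i > 1 for i ∈ {1}; NE contributions (20, 0), X = 20.
W^NE = Σw_i − X^NE + (Σα_i)·X^NE = 33 + 1.4·20 = 61.
Planner: ∂(Σu_j)/∂x_i = Σα_j − 1 = 1.4 > 0, so everyone contributes w_i; X^SO = 33, W^SO = 33 + 1.4·33 = 79.2.
Deadweight loss = 18.2.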